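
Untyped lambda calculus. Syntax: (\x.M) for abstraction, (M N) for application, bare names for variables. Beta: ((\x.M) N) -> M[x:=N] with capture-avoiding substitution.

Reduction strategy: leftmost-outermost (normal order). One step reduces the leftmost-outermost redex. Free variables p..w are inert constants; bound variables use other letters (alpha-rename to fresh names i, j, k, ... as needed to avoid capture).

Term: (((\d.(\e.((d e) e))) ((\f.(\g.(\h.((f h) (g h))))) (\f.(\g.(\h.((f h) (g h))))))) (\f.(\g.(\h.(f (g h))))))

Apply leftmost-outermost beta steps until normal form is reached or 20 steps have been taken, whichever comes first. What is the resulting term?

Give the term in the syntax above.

Answer: (\h.(\i.(h (\g.(\j.((h i) (g j)))))))

Derivation:
Step 0: (((\d.(\e.((d e) e))) ((\f.(\g.(\h.((f h) (g h))))) (\f.(\g.(\h.((f h) (g h))))))) (\f.(\g.(\h.(f (g h))))))
Step 1: ((\e.((((\f.(\g.(\h.((f h) (g h))))) (\f.(\g.(\h.((f h) (g h)))))) e) e)) (\f.(\g.(\h.(f (g h))))))
Step 2: ((((\f.(\g.(\h.((f h) (g h))))) (\f.(\g.(\h.((f h) (g h)))))) (\f.(\g.(\h.(f (g h)))))) (\f.(\g.(\h.(f (g h))))))
Step 3: (((\g.(\h.(((\f.(\g.(\h.((f h) (g h))))) h) (g h)))) (\f.(\g.(\h.(f (g h)))))) (\f.(\g.(\h.(f (g h))))))
Step 4: ((\h.(((\f.(\g.(\h.((f h) (g h))))) h) ((\f.(\g.(\h.(f (g h))))) h))) (\f.(\g.(\h.(f (g h))))))
Step 5: (((\f.(\g.(\h.((f h) (g h))))) (\f.(\g.(\h.(f (g h)))))) ((\f.(\g.(\h.(f (g h))))) (\f.(\g.(\h.(f (g h)))))))
Step 6: ((\g.(\h.(((\f.(\g.(\h.(f (g h))))) h) (g h)))) ((\f.(\g.(\h.(f (g h))))) (\f.(\g.(\h.(f (g h)))))))
Step 7: (\h.(((\f.(\g.(\h.(f (g h))))) h) (((\f.(\g.(\h.(f (g h))))) (\f.(\g.(\h.(f (g h)))))) h)))
Step 8: (\h.((\g.(\i.(h (g i)))) (((\f.(\g.(\h.(f (g h))))) (\f.(\g.(\h.(f (g h)))))) h)))
Step 9: (\h.(\i.(h ((((\f.(\g.(\h.(f (g h))))) (\f.(\g.(\h.(f (g h)))))) h) i))))
Step 10: (\h.(\i.(h (((\g.(\h.((\f.(\g.(\h.(f (g h))))) (g h)))) h) i))))
Step 11: (\h.(\i.(h ((\i.((\f.(\g.(\h.(f (g h))))) (h i))) i))))
Step 12: (\h.(\i.(h ((\f.(\g.(\h.(f (g h))))) (h i)))))
Step 13: (\h.(\i.(h (\g.(\j.((h i) (g j)))))))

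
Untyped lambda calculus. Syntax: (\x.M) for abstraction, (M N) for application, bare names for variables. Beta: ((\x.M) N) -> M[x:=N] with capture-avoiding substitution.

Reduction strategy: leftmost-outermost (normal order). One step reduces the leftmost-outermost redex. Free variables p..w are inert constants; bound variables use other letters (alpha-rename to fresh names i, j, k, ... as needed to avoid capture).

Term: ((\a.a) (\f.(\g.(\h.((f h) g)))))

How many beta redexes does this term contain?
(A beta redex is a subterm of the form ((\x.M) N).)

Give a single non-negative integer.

Term: ((\a.a) (\f.(\g.(\h.((f h) g)))))
  Redex: ((\a.a) (\f.(\g.(\h.((f h) g)))))
Total redexes: 1

Answer: 1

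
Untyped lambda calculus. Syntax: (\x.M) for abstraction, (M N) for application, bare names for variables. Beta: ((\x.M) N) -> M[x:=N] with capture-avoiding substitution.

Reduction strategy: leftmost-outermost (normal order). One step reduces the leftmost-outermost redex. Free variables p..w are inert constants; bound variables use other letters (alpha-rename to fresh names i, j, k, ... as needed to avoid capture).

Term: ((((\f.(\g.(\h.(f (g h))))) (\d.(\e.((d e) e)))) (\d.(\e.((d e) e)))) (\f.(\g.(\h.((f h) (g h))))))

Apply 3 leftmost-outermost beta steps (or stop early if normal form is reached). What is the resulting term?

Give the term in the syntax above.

Step 0: ((((\f.(\g.(\h.(f (g h))))) (\d.(\e.((d e) e)))) (\d.(\e.((d e) e)))) (\f.(\g.(\h.((f h) (g h))))))
Step 1: (((\g.(\h.((\d.(\e.((d e) e))) (g h)))) (\d.(\e.((d e) e)))) (\f.(\g.(\h.((f h) (g h))))))
Step 2: ((\h.((\d.(\e.((d e) e))) ((\d.(\e.((d e) e))) h))) (\f.(\g.(\h.((f h) (g h))))))
Step 3: ((\d.(\e.((d e) e))) ((\d.(\e.((d e) e))) (\f.(\g.(\h.((f h) (g h)))))))

Answer: ((\d.(\e.((d e) e))) ((\d.(\e.((d e) e))) (\f.(\g.(\h.((f h) (g h)))))))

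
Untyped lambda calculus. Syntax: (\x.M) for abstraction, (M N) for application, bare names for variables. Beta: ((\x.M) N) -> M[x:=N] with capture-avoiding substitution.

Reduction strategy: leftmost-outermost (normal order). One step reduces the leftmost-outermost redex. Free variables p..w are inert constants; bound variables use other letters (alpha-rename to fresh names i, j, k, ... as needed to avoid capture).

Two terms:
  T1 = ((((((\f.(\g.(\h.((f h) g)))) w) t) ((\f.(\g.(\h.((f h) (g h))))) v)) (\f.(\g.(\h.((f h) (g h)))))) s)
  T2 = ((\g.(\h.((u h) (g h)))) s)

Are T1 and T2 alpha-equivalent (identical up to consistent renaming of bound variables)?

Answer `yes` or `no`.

Answer: no

Derivation:
Term 1: ((((((\f.(\g.(\h.((f h) g)))) w) t) ((\f.(\g.(\h.((f h) (g h))))) v)) (\f.(\g.(\h.((f h) (g h)))))) s)
Term 2: ((\g.(\h.((u h) (g h)))) s)
Alpha-equivalence: compare structure up to binder renaming.
Result: False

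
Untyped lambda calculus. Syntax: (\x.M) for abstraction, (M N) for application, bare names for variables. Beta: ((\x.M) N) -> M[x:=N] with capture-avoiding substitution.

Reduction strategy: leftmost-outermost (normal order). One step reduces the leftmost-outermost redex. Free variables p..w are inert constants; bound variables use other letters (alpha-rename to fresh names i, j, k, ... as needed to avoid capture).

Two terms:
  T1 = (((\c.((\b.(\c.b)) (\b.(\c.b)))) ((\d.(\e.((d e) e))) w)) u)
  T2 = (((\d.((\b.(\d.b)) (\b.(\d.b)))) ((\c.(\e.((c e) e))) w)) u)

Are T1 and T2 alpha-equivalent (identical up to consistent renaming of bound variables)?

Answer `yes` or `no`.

Answer: yes

Derivation:
Term 1: (((\c.((\b.(\c.b)) (\b.(\c.b)))) ((\d.(\e.((d e) e))) w)) u)
Term 2: (((\d.((\b.(\d.b)) (\b.(\d.b)))) ((\c.(\e.((c e) e))) w)) u)
Alpha-equivalence: compare structure up to binder renaming.
Result: True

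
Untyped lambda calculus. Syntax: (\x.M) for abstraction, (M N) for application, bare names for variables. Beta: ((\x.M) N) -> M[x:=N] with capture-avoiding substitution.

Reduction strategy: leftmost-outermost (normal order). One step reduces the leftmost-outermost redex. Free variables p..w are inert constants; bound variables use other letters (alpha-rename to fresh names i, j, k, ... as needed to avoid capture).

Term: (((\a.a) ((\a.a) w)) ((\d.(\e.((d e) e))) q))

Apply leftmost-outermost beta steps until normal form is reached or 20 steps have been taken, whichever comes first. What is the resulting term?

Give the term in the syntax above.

Answer: (w (\e.((q e) e)))

Derivation:
Step 0: (((\a.a) ((\a.a) w)) ((\d.(\e.((d e) e))) q))
Step 1: (((\a.a) w) ((\d.(\e.((d e) e))) q))
Step 2: (w ((\d.(\e.((d e) e))) q))
Step 3: (w (\e.((q e) e)))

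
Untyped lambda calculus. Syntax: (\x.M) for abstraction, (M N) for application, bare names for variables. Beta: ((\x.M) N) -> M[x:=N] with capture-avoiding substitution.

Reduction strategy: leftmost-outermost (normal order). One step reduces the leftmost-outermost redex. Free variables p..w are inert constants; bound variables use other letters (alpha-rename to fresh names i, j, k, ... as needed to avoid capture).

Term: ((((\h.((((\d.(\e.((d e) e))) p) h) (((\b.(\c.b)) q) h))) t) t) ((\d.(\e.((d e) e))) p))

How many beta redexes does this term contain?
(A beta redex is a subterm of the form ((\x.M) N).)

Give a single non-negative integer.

Answer: 4

Derivation:
Term: ((((\h.((((\d.(\e.((d e) e))) p) h) (((\b.(\c.b)) q) h))) t) t) ((\d.(\e.((d e) e))) p))
  Redex: ((\h.((((\d.(\e.((d e) e))) p) h) (((\b.(\c.b)) q) h))) t)
  Redex: ((\d.(\e.((d e) e))) p)
  Redex: ((\b.(\c.b)) q)
  Redex: ((\d.(\e.((d e) e))) p)
Total redexes: 4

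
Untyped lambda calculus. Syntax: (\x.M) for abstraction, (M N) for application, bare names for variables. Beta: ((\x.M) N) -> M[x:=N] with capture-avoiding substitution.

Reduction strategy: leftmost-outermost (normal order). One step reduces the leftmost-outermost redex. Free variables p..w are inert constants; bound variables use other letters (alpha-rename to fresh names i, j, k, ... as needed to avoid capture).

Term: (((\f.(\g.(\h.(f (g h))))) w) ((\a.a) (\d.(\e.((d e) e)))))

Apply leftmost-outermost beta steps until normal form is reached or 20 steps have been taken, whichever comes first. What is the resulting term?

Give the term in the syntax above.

Answer: (\h.(w (\e.((h e) e))))

Derivation:
Step 0: (((\f.(\g.(\h.(f (g h))))) w) ((\a.a) (\d.(\e.((d e) e)))))
Step 1: ((\g.(\h.(w (g h)))) ((\a.a) (\d.(\e.((d e) e)))))
Step 2: (\h.(w (((\a.a) (\d.(\e.((d e) e)))) h)))
Step 3: (\h.(w ((\d.(\e.((d e) e))) h)))
Step 4: (\h.(w (\e.((h e) e))))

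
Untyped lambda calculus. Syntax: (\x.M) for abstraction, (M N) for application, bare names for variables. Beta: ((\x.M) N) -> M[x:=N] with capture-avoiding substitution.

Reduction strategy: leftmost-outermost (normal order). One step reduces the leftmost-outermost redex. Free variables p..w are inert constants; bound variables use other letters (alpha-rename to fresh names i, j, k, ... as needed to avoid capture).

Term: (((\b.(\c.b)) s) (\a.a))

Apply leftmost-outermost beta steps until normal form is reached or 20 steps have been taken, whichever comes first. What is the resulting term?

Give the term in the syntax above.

Answer: s

Derivation:
Step 0: (((\b.(\c.b)) s) (\a.a))
Step 1: ((\c.s) (\a.a))
Step 2: s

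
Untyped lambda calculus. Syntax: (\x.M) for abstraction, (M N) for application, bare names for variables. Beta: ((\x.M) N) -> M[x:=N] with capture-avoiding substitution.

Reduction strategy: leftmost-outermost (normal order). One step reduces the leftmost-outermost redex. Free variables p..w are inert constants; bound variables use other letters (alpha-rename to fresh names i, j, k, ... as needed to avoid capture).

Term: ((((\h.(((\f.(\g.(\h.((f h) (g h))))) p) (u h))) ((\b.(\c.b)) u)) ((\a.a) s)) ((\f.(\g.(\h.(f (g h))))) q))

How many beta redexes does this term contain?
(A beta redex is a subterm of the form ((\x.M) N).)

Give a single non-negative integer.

Answer: 5

Derivation:
Term: ((((\h.(((\f.(\g.(\h.((f h) (g h))))) p) (u h))) ((\b.(\c.b)) u)) ((\a.a) s)) ((\f.(\g.(\h.(f (g h))))) q))
  Redex: ((\h.(((\f.(\g.(\h.((f h) (g h))))) p) (u h))) ((\b.(\c.b)) u))
  Redex: ((\f.(\g.(\h.((f h) (g h))))) p)
  Redex: ((\b.(\c.b)) u)
  Redex: ((\a.a) s)
  Redex: ((\f.(\g.(\h.(f (g h))))) q)
Total redexes: 5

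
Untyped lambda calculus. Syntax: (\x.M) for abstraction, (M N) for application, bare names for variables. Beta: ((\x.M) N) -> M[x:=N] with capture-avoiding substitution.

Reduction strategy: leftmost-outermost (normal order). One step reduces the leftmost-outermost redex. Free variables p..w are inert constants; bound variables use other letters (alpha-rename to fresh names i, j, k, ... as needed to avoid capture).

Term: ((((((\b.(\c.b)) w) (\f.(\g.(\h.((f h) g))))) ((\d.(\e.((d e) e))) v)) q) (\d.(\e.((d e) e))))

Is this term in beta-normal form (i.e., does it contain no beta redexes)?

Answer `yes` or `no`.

Answer: no

Derivation:
Term: ((((((\b.(\c.b)) w) (\f.(\g.(\h.((f h) g))))) ((\d.(\e.((d e) e))) v)) q) (\d.(\e.((d e) e))))
Found 2 beta redex(es).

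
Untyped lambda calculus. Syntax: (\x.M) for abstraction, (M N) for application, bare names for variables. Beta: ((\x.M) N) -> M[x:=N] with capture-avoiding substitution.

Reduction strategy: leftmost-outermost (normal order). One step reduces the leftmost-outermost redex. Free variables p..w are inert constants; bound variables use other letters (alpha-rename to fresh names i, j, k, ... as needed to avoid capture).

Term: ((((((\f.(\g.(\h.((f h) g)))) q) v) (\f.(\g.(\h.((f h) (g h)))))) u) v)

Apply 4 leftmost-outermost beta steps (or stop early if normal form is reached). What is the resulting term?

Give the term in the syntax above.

Step 0: ((((((\f.(\g.(\h.((f h) g)))) q) v) (\f.(\g.(\h.((f h) (g h)))))) u) v)
Step 1: (((((\g.(\h.((q h) g))) v) (\f.(\g.(\h.((f h) (g h)))))) u) v)
Step 2: ((((\h.((q h) v)) (\f.(\g.(\h.((f h) (g h)))))) u) v)
Step 3: ((((q (\f.(\g.(\h.((f h) (g h)))))) v) u) v)
Step 4: (normal form reached)

Answer: ((((q (\f.(\g.(\h.((f h) (g h)))))) v) u) v)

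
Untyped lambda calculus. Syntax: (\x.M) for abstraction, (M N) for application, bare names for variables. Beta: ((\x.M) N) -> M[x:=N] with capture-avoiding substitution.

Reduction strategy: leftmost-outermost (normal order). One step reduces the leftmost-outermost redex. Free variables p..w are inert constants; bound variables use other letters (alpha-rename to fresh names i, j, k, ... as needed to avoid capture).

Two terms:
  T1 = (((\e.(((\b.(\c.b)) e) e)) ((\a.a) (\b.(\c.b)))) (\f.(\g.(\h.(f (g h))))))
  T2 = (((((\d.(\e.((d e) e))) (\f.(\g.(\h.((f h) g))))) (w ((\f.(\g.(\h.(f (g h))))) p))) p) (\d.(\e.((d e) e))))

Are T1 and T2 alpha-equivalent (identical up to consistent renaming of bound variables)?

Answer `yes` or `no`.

Term 1: (((\e.(((\b.(\c.b)) e) e)) ((\a.a) (\b.(\c.b)))) (\f.(\g.(\h.(f (g h))))))
Term 2: (((((\d.(\e.((d e) e))) (\f.(\g.(\h.((f h) g))))) (w ((\f.(\g.(\h.(f (g h))))) p))) p) (\d.(\e.((d e) e))))
Alpha-equivalence: compare structure up to binder renaming.
Result: False

Answer: no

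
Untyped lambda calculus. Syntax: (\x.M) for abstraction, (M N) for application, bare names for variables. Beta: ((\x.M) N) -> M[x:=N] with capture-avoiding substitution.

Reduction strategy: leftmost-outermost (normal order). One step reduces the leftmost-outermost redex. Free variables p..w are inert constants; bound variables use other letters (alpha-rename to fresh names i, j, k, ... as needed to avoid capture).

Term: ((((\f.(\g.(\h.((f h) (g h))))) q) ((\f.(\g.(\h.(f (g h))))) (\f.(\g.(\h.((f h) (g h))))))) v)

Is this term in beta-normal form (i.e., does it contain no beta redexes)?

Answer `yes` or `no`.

Term: ((((\f.(\g.(\h.((f h) (g h))))) q) ((\f.(\g.(\h.(f (g h))))) (\f.(\g.(\h.((f h) (g h))))))) v)
Found 2 beta redex(es).

Answer: no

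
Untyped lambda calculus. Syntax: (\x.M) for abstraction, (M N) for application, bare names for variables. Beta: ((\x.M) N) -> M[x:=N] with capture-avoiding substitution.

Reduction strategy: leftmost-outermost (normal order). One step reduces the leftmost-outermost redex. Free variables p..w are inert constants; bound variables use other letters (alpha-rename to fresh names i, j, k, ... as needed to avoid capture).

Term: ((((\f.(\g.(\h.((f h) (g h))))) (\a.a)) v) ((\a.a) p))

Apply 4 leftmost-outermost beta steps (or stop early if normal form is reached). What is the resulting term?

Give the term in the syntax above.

Step 0: ((((\f.(\g.(\h.((f h) (g h))))) (\a.a)) v) ((\a.a) p))
Step 1: (((\g.(\h.(((\a.a) h) (g h)))) v) ((\a.a) p))
Step 2: ((\h.(((\a.a) h) (v h))) ((\a.a) p))
Step 3: (((\a.a) ((\a.a) p)) (v ((\a.a) p)))
Step 4: (((\a.a) p) (v ((\a.a) p)))

Answer: (((\a.a) p) (v ((\a.a) p)))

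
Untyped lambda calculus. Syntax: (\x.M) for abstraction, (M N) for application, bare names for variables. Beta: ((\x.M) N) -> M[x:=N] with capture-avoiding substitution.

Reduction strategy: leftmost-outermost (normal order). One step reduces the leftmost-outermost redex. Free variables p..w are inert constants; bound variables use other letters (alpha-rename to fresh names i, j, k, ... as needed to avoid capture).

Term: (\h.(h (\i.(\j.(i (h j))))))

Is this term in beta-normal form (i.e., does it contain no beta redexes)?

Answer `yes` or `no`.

Answer: yes

Derivation:
Term: (\h.(h (\i.(\j.(i (h j))))))
No beta redexes found.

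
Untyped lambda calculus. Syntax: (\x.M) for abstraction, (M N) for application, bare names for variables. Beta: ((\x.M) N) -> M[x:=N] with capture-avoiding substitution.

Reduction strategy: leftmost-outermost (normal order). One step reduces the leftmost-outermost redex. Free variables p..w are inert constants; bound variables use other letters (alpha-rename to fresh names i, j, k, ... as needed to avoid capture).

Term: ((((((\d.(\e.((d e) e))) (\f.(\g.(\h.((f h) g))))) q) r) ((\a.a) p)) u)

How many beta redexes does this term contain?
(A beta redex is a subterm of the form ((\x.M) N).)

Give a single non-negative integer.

Answer: 2

Derivation:
Term: ((((((\d.(\e.((d e) e))) (\f.(\g.(\h.((f h) g))))) q) r) ((\a.a) p)) u)
  Redex: ((\d.(\e.((d e) e))) (\f.(\g.(\h.((f h) g)))))
  Redex: ((\a.a) p)
Total redexes: 2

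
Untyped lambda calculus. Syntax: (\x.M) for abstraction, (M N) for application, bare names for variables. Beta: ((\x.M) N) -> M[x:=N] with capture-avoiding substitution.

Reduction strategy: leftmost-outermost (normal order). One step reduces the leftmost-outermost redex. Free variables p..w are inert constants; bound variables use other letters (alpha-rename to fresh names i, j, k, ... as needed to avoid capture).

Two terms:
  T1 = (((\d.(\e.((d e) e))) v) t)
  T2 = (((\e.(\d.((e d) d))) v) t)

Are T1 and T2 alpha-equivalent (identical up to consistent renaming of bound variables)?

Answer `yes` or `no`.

Term 1: (((\d.(\e.((d e) e))) v) t)
Term 2: (((\e.(\d.((e d) d))) v) t)
Alpha-equivalence: compare structure up to binder renaming.
Result: True

Answer: yes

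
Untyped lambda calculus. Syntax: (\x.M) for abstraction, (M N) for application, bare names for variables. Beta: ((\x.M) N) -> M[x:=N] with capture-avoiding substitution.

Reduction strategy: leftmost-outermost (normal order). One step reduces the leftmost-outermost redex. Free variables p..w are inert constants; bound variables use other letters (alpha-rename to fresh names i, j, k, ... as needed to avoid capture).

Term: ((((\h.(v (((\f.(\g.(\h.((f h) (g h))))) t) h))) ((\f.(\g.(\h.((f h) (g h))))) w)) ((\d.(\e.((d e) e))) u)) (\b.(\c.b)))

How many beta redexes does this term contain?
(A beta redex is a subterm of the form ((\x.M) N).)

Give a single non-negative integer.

Term: ((((\h.(v (((\f.(\g.(\h.((f h) (g h))))) t) h))) ((\f.(\g.(\h.((f h) (g h))))) w)) ((\d.(\e.((d e) e))) u)) (\b.(\c.b)))
  Redex: ((\h.(v (((\f.(\g.(\h.((f h) (g h))))) t) h))) ((\f.(\g.(\h.((f h) (g h))))) w))
  Redex: ((\f.(\g.(\h.((f h) (g h))))) t)
  Redex: ((\f.(\g.(\h.((f h) (g h))))) w)
  Redex: ((\d.(\e.((d e) e))) u)
Total redexes: 4

Answer: 4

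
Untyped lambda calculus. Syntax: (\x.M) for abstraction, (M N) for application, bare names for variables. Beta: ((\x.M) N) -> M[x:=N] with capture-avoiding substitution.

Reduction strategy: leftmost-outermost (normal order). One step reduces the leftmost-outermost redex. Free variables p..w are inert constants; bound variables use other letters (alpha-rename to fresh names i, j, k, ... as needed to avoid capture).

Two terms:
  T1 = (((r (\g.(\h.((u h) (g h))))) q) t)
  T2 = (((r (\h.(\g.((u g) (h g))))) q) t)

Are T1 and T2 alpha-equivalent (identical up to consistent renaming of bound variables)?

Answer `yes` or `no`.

Term 1: (((r (\g.(\h.((u h) (g h))))) q) t)
Term 2: (((r (\h.(\g.((u g) (h g))))) q) t)
Alpha-equivalence: compare structure up to binder renaming.
Result: True

Answer: yes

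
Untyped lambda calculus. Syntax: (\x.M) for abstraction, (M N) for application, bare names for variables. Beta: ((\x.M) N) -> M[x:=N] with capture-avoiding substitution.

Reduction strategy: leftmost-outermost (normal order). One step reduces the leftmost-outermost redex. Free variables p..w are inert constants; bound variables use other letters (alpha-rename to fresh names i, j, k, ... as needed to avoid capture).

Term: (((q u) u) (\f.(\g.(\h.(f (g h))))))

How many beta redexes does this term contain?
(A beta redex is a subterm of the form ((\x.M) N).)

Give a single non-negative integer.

Answer: 0

Derivation:
Term: (((q u) u) (\f.(\g.(\h.(f (g h))))))
  (no redexes)
Total redexes: 0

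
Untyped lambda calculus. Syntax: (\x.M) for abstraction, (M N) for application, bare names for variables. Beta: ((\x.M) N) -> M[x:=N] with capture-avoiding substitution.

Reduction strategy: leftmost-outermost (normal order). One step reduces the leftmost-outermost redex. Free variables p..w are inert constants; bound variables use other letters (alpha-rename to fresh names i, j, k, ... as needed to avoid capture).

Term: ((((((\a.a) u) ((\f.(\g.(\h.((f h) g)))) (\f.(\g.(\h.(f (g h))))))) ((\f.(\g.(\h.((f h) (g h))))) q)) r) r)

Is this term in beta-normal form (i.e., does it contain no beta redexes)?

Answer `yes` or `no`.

Answer: no

Derivation:
Term: ((((((\a.a) u) ((\f.(\g.(\h.((f h) g)))) (\f.(\g.(\h.(f (g h))))))) ((\f.(\g.(\h.((f h) (g h))))) q)) r) r)
Found 3 beta redex(es).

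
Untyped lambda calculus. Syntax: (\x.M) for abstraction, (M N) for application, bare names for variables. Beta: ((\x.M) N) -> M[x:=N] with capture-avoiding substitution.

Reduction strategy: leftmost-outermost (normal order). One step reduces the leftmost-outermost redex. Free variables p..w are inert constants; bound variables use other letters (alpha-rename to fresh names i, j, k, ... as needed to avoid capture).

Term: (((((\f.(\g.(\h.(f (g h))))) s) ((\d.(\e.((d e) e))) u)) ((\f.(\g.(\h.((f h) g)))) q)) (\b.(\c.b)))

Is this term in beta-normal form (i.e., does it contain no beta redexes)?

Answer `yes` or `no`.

Answer: no

Derivation:
Term: (((((\f.(\g.(\h.(f (g h))))) s) ((\d.(\e.((d e) e))) u)) ((\f.(\g.(\h.((f h) g)))) q)) (\b.(\c.b)))
Found 3 beta redex(es).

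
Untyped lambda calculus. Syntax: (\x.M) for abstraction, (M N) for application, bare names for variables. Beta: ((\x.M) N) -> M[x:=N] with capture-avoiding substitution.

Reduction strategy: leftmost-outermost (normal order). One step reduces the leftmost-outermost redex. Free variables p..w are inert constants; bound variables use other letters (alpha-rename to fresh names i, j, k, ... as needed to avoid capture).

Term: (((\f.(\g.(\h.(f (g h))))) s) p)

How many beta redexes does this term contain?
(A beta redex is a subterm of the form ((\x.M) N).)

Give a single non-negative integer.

Term: (((\f.(\g.(\h.(f (g h))))) s) p)
  Redex: ((\f.(\g.(\h.(f (g h))))) s)
Total redexes: 1

Answer: 1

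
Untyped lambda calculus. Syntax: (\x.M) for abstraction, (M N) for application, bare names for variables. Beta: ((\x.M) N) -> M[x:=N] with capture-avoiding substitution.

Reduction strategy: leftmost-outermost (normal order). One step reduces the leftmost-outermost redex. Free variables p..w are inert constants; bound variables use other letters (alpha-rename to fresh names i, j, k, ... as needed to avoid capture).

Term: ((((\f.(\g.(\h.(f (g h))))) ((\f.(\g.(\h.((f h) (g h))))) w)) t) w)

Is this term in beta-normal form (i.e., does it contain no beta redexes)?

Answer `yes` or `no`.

Term: ((((\f.(\g.(\h.(f (g h))))) ((\f.(\g.(\h.((f h) (g h))))) w)) t) w)
Found 2 beta redex(es).

Answer: no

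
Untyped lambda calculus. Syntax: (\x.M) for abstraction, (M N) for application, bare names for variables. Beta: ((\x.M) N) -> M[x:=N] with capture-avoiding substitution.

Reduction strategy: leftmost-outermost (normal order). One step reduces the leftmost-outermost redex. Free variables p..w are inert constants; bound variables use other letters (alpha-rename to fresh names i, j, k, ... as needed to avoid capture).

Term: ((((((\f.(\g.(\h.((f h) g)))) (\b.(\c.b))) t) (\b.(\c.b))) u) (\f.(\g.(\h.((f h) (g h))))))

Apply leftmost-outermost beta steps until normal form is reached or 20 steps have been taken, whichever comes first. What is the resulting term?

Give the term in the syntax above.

Step 0: ((((((\f.(\g.(\h.((f h) g)))) (\b.(\c.b))) t) (\b.(\c.b))) u) (\f.(\g.(\h.((f h) (g h))))))
Step 1: (((((\g.(\h.(((\b.(\c.b)) h) g))) t) (\b.(\c.b))) u) (\f.(\g.(\h.((f h) (g h))))))
Step 2: ((((\h.(((\b.(\c.b)) h) t)) (\b.(\c.b))) u) (\f.(\g.(\h.((f h) (g h))))))
Step 3: (((((\b.(\c.b)) (\b.(\c.b))) t) u) (\f.(\g.(\h.((f h) (g h))))))
Step 4: ((((\c.(\b.(\c.b))) t) u) (\f.(\g.(\h.((f h) (g h))))))
Step 5: (((\b.(\c.b)) u) (\f.(\g.(\h.((f h) (g h))))))
Step 6: ((\c.u) (\f.(\g.(\h.((f h) (g h))))))
Step 7: u

Answer: u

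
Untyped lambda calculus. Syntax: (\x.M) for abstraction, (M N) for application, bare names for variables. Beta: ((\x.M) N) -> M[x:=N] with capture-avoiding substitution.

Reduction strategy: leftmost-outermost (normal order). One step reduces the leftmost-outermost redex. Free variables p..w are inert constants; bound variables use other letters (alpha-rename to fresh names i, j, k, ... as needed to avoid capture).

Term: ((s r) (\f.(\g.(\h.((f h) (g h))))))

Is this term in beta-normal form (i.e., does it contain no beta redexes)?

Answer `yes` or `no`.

Term: ((s r) (\f.(\g.(\h.((f h) (g h))))))
No beta redexes found.

Answer: yes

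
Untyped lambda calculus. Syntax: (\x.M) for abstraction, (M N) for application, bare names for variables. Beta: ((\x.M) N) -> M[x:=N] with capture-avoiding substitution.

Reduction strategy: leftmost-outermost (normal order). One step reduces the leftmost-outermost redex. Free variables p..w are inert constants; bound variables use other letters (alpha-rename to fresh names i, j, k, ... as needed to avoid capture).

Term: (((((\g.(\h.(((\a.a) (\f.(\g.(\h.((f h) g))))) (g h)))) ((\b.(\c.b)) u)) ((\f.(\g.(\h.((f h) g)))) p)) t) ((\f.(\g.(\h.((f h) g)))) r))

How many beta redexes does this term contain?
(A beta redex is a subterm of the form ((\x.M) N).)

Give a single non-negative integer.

Term: (((((\g.(\h.(((\a.a) (\f.(\g.(\h.((f h) g))))) (g h)))) ((\b.(\c.b)) u)) ((\f.(\g.(\h.((f h) g)))) p)) t) ((\f.(\g.(\h.((f h) g)))) r))
  Redex: ((\g.(\h.(((\a.a) (\f.(\g.(\h.((f h) g))))) (g h)))) ((\b.(\c.b)) u))
  Redex: ((\a.a) (\f.(\g.(\h.((f h) g)))))
  Redex: ((\b.(\c.b)) u)
  Redex: ((\f.(\g.(\h.((f h) g)))) p)
  Redex: ((\f.(\g.(\h.((f h) g)))) r)
Total redexes: 5

Answer: 5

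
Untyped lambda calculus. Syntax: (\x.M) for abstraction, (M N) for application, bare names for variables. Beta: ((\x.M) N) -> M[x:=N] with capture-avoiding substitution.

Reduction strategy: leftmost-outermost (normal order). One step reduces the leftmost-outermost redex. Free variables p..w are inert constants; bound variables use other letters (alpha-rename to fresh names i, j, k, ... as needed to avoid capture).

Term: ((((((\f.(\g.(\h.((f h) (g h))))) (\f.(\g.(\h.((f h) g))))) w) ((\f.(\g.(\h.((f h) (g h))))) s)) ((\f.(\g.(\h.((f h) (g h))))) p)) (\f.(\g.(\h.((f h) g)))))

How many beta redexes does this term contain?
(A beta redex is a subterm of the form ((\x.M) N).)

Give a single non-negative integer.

Term: ((((((\f.(\g.(\h.((f h) (g h))))) (\f.(\g.(\h.((f h) g))))) w) ((\f.(\g.(\h.((f h) (g h))))) s)) ((\f.(\g.(\h.((f h) (g h))))) p)) (\f.(\g.(\h.((f h) g)))))
  Redex: ((\f.(\g.(\h.((f h) (g h))))) (\f.(\g.(\h.((f h) g)))))
  Redex: ((\f.(\g.(\h.((f h) (g h))))) s)
  Redex: ((\f.(\g.(\h.((f h) (g h))))) p)
Total redexes: 3

Answer: 3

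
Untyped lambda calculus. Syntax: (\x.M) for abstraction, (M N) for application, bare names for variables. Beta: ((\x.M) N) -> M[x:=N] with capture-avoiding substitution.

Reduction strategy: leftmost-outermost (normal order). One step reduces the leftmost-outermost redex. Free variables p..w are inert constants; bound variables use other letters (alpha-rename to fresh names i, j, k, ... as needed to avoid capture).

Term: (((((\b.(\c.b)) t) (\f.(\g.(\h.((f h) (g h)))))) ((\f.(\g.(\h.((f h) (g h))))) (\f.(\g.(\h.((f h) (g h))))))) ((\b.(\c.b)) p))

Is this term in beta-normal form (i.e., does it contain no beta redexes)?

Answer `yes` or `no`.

Term: (((((\b.(\c.b)) t) (\f.(\g.(\h.((f h) (g h)))))) ((\f.(\g.(\h.((f h) (g h))))) (\f.(\g.(\h.((f h) (g h))))))) ((\b.(\c.b)) p))
Found 3 beta redex(es).

Answer: no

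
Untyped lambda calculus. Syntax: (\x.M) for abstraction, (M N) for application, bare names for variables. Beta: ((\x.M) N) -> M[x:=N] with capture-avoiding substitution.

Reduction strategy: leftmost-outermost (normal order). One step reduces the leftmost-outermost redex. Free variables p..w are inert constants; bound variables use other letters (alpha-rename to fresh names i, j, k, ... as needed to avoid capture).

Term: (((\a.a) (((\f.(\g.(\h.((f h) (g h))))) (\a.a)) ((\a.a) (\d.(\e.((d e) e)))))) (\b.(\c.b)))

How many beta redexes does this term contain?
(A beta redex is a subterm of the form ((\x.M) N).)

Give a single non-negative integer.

Term: (((\a.a) (((\f.(\g.(\h.((f h) (g h))))) (\a.a)) ((\a.a) (\d.(\e.((d e) e)))))) (\b.(\c.b)))
  Redex: ((\a.a) (((\f.(\g.(\h.((f h) (g h))))) (\a.a)) ((\a.a) (\d.(\e.((d e) e))))))
  Redex: ((\f.(\g.(\h.((f h) (g h))))) (\a.a))
  Redex: ((\a.a) (\d.(\e.((d e) e))))
Total redexes: 3

Answer: 3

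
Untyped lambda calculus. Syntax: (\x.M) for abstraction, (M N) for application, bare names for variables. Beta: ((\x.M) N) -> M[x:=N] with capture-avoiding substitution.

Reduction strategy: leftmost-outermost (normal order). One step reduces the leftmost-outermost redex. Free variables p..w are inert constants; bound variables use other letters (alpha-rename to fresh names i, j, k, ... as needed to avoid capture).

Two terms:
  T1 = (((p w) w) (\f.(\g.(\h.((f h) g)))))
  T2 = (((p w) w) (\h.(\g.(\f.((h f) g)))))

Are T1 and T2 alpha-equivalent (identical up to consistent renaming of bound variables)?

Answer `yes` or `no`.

Answer: yes

Derivation:
Term 1: (((p w) w) (\f.(\g.(\h.((f h) g)))))
Term 2: (((p w) w) (\h.(\g.(\f.((h f) g)))))
Alpha-equivalence: compare structure up to binder renaming.
Result: True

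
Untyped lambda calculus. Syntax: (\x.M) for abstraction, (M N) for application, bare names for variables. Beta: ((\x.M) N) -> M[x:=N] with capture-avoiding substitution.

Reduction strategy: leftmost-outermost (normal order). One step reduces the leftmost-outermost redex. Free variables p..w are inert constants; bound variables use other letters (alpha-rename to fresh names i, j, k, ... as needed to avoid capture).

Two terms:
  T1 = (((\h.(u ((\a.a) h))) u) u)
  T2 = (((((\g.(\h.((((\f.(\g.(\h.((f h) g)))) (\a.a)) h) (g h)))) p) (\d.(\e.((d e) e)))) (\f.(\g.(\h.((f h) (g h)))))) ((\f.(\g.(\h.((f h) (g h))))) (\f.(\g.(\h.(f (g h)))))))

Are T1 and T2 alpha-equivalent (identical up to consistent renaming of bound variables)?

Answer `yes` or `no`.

Term 1: (((\h.(u ((\a.a) h))) u) u)
Term 2: (((((\g.(\h.((((\f.(\g.(\h.((f h) g)))) (\a.a)) h) (g h)))) p) (\d.(\e.((d e) e)))) (\f.(\g.(\h.((f h) (g h)))))) ((\f.(\g.(\h.((f h) (g h))))) (\f.(\g.(\h.(f (g h)))))))
Alpha-equivalence: compare structure up to binder renaming.
Result: False

Answer: no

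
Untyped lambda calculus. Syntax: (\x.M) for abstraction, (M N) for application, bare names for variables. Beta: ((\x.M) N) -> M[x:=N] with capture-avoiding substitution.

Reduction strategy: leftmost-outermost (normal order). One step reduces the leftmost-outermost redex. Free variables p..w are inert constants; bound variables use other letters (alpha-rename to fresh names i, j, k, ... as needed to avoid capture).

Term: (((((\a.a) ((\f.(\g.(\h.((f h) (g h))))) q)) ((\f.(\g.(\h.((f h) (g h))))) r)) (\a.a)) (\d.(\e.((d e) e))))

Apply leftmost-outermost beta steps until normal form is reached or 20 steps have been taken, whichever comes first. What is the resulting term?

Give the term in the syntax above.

Step 0: (((((\a.a) ((\f.(\g.(\h.((f h) (g h))))) q)) ((\f.(\g.(\h.((f h) (g h))))) r)) (\a.a)) (\d.(\e.((d e) e))))
Step 1: (((((\f.(\g.(\h.((f h) (g h))))) q) ((\f.(\g.(\h.((f h) (g h))))) r)) (\a.a)) (\d.(\e.((d e) e))))
Step 2: ((((\g.(\h.((q h) (g h)))) ((\f.(\g.(\h.((f h) (g h))))) r)) (\a.a)) (\d.(\e.((d e) e))))
Step 3: (((\h.((q h) (((\f.(\g.(\h.((f h) (g h))))) r) h))) (\a.a)) (\d.(\e.((d e) e))))
Step 4: (((q (\a.a)) (((\f.(\g.(\h.((f h) (g h))))) r) (\a.a))) (\d.(\e.((d e) e))))
Step 5: (((q (\a.a)) ((\g.(\h.((r h) (g h)))) (\a.a))) (\d.(\e.((d e) e))))
Step 6: (((q (\a.a)) (\h.((r h) ((\a.a) h)))) (\d.(\e.((d e) e))))
Step 7: (((q (\a.a)) (\h.((r h) h))) (\d.(\e.((d e) e))))

Answer: (((q (\a.a)) (\h.((r h) h))) (\d.(\e.((d e) e))))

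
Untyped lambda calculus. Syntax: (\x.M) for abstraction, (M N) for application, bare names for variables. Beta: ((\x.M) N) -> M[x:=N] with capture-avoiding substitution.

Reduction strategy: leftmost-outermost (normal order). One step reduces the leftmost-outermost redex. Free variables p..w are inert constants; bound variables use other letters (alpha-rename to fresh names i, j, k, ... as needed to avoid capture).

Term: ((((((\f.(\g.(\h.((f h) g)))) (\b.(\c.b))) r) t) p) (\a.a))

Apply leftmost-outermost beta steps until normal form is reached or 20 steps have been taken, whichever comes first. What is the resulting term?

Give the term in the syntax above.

Step 0: ((((((\f.(\g.(\h.((f h) g)))) (\b.(\c.b))) r) t) p) (\a.a))
Step 1: (((((\g.(\h.(((\b.(\c.b)) h) g))) r) t) p) (\a.a))
Step 2: ((((\h.(((\b.(\c.b)) h) r)) t) p) (\a.a))
Step 3: (((((\b.(\c.b)) t) r) p) (\a.a))
Step 4: ((((\c.t) r) p) (\a.a))
Step 5: ((t p) (\a.a))

Answer: ((t p) (\a.a))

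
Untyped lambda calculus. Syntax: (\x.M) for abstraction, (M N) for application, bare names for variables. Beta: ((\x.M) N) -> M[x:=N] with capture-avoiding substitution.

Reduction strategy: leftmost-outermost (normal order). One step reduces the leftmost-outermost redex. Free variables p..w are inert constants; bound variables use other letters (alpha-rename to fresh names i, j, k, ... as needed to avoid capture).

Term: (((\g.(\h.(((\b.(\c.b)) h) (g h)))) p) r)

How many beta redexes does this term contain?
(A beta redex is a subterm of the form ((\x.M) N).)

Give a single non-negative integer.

Answer: 2

Derivation:
Term: (((\g.(\h.(((\b.(\c.b)) h) (g h)))) p) r)
  Redex: ((\g.(\h.(((\b.(\c.b)) h) (g h)))) p)
  Redex: ((\b.(\c.b)) h)
Total redexes: 2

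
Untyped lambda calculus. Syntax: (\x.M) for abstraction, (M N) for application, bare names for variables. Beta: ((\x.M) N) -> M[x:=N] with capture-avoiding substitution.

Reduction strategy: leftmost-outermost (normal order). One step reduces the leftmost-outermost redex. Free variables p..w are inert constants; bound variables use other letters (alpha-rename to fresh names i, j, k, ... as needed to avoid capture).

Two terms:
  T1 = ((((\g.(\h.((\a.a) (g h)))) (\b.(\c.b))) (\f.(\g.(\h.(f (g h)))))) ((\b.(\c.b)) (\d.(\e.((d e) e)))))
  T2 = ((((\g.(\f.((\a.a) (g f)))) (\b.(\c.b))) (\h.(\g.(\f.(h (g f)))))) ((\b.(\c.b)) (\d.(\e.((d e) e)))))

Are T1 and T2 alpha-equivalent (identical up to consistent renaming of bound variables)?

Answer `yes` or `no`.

Term 1: ((((\g.(\h.((\a.a) (g h)))) (\b.(\c.b))) (\f.(\g.(\h.(f (g h)))))) ((\b.(\c.b)) (\d.(\e.((d e) e)))))
Term 2: ((((\g.(\f.((\a.a) (g f)))) (\b.(\c.b))) (\h.(\g.(\f.(h (g f)))))) ((\b.(\c.b)) (\d.(\e.((d e) e)))))
Alpha-equivalence: compare structure up to binder renaming.
Result: True

Answer: yes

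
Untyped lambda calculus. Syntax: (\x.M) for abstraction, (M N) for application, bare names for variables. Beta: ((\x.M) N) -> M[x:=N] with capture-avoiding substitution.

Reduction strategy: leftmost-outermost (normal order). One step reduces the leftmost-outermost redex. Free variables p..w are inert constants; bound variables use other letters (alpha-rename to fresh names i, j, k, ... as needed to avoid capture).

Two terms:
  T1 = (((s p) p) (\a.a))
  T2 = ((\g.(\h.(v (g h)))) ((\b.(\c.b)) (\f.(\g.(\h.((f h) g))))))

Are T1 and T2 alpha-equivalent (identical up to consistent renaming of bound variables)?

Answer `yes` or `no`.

Answer: no

Derivation:
Term 1: (((s p) p) (\a.a))
Term 2: ((\g.(\h.(v (g h)))) ((\b.(\c.b)) (\f.(\g.(\h.((f h) g))))))
Alpha-equivalence: compare structure up to binder renaming.
Result: False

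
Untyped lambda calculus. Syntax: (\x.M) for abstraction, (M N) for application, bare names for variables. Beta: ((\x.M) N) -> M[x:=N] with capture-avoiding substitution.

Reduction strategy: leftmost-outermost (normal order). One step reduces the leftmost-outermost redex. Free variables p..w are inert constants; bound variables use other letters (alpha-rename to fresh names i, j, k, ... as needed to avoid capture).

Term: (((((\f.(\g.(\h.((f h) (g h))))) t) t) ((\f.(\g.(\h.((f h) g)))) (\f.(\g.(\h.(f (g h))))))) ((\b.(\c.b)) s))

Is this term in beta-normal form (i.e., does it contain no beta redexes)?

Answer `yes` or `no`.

Answer: no

Derivation:
Term: (((((\f.(\g.(\h.((f h) (g h))))) t) t) ((\f.(\g.(\h.((f h) g)))) (\f.(\g.(\h.(f (g h))))))) ((\b.(\c.b)) s))
Found 3 beta redex(es).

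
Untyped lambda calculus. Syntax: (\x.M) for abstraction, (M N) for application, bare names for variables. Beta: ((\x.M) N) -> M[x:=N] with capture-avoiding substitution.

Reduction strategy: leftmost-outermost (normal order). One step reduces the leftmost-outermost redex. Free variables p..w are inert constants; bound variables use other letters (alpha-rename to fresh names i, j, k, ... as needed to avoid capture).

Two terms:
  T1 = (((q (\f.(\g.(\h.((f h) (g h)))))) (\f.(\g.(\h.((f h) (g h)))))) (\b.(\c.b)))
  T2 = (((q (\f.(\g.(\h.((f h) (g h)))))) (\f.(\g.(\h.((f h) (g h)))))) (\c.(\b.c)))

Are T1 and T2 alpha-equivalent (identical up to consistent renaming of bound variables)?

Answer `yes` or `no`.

Term 1: (((q (\f.(\g.(\h.((f h) (g h)))))) (\f.(\g.(\h.((f h) (g h)))))) (\b.(\c.b)))
Term 2: (((q (\f.(\g.(\h.((f h) (g h)))))) (\f.(\g.(\h.((f h) (g h)))))) (\c.(\b.c)))
Alpha-equivalence: compare structure up to binder renaming.
Result: True

Answer: yes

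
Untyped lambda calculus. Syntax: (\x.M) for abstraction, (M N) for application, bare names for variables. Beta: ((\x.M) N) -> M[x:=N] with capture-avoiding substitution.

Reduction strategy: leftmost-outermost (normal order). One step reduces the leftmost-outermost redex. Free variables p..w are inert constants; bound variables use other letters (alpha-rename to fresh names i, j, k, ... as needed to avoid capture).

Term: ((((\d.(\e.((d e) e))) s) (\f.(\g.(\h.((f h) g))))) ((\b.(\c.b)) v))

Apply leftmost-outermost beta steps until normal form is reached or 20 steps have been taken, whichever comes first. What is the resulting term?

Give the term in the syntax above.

Answer: (((s (\f.(\g.(\h.((f h) g))))) (\f.(\g.(\h.((f h) g))))) (\c.v))

Derivation:
Step 0: ((((\d.(\e.((d e) e))) s) (\f.(\g.(\h.((f h) g))))) ((\b.(\c.b)) v))
Step 1: (((\e.((s e) e)) (\f.(\g.(\h.((f h) g))))) ((\b.(\c.b)) v))
Step 2: (((s (\f.(\g.(\h.((f h) g))))) (\f.(\g.(\h.((f h) g))))) ((\b.(\c.b)) v))
Step 3: (((s (\f.(\g.(\h.((f h) g))))) (\f.(\g.(\h.((f h) g))))) (\c.v))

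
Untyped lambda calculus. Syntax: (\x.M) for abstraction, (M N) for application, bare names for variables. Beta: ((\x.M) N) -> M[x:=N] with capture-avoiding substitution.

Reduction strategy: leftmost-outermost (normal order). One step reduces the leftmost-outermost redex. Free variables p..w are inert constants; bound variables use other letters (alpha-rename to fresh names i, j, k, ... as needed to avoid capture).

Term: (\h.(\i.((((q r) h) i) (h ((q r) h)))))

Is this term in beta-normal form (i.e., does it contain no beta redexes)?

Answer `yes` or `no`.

Term: (\h.(\i.((((q r) h) i) (h ((q r) h)))))
No beta redexes found.

Answer: yes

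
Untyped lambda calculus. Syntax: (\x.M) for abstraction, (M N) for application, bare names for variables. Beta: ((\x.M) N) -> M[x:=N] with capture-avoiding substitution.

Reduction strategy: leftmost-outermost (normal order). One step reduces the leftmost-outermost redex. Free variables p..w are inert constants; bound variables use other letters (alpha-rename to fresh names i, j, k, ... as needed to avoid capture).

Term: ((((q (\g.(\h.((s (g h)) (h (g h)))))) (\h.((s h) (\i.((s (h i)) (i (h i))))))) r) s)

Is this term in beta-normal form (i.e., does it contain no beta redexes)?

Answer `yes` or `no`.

Answer: yes

Derivation:
Term: ((((q (\g.(\h.((s (g h)) (h (g h)))))) (\h.((s h) (\i.((s (h i)) (i (h i))))))) r) s)
No beta redexes found.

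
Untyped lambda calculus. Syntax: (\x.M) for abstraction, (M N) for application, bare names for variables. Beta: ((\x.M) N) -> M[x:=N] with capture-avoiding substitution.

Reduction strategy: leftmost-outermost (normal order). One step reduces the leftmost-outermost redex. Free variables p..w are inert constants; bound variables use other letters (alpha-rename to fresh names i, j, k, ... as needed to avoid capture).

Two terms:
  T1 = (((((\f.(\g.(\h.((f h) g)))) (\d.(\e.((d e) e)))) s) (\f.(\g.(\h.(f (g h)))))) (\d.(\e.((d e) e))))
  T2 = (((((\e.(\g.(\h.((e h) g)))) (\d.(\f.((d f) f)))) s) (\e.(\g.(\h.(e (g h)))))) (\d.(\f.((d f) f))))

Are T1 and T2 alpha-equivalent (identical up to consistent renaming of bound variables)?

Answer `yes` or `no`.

Term 1: (((((\f.(\g.(\h.((f h) g)))) (\d.(\e.((d e) e)))) s) (\f.(\g.(\h.(f (g h)))))) (\d.(\e.((d e) e))))
Term 2: (((((\e.(\g.(\h.((e h) g)))) (\d.(\f.((d f) f)))) s) (\e.(\g.(\h.(e (g h)))))) (\d.(\f.((d f) f))))
Alpha-equivalence: compare structure up to binder renaming.
Result: True

Answer: yes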